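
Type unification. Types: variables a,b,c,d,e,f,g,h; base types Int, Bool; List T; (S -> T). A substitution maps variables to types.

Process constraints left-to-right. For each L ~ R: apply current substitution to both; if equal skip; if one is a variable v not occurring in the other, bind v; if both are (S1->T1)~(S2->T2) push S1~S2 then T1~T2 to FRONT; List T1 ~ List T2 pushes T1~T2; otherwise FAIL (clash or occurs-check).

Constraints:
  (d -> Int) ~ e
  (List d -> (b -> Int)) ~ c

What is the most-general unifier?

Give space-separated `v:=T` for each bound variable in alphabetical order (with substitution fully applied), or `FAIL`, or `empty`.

step 1: unify (d -> Int) ~ e  [subst: {-} | 1 pending]
  bind e := (d -> Int)
step 2: unify (List d -> (b -> Int)) ~ c  [subst: {e:=(d -> Int)} | 0 pending]
  bind c := (List d -> (b -> Int))

Answer: c:=(List d -> (b -> Int)) e:=(d -> Int)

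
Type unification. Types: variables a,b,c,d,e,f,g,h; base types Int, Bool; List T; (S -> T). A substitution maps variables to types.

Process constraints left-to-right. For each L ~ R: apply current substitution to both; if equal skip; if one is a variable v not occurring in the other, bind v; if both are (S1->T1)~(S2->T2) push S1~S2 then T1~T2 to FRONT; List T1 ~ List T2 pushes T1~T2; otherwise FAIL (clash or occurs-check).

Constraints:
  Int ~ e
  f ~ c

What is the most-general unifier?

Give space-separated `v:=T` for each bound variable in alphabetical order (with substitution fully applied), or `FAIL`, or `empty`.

Answer: e:=Int f:=c

Derivation:
step 1: unify Int ~ e  [subst: {-} | 1 pending]
  bind e := Int
step 2: unify f ~ c  [subst: {e:=Int} | 0 pending]
  bind f := c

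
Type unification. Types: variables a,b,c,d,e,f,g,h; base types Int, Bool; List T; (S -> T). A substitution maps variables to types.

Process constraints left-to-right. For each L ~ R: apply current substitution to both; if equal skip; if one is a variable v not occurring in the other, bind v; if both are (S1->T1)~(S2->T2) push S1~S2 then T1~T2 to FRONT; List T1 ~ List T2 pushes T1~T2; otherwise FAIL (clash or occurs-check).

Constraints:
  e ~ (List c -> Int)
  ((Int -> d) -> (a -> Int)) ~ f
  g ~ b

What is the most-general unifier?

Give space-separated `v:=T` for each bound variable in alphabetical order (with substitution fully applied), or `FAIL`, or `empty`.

Answer: e:=(List c -> Int) f:=((Int -> d) -> (a -> Int)) g:=b

Derivation:
step 1: unify e ~ (List c -> Int)  [subst: {-} | 2 pending]
  bind e := (List c -> Int)
step 2: unify ((Int -> d) -> (a -> Int)) ~ f  [subst: {e:=(List c -> Int)} | 1 pending]
  bind f := ((Int -> d) -> (a -> Int))
step 3: unify g ~ b  [subst: {e:=(List c -> Int), f:=((Int -> d) -> (a -> Int))} | 0 pending]
  bind g := b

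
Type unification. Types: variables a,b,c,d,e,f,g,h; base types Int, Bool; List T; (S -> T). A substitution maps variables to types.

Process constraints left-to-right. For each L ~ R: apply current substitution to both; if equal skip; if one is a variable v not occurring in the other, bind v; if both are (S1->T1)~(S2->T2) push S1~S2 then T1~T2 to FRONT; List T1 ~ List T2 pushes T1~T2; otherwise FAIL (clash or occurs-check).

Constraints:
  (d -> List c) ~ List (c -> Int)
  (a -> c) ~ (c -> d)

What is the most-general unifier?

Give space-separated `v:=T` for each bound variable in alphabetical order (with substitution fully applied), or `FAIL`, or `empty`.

Answer: FAIL

Derivation:
step 1: unify (d -> List c) ~ List (c -> Int)  [subst: {-} | 1 pending]
  clash: (d -> List c) vs List (c -> Int)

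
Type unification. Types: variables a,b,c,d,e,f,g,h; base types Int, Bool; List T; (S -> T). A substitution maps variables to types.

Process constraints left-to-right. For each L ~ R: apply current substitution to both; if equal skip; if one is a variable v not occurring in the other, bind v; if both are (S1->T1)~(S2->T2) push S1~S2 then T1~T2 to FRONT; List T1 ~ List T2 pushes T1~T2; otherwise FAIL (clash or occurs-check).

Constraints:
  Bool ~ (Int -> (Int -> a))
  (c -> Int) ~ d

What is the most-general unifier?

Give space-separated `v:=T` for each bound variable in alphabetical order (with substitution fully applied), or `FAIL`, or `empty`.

step 1: unify Bool ~ (Int -> (Int -> a))  [subst: {-} | 1 pending]
  clash: Bool vs (Int -> (Int -> a))

Answer: FAIL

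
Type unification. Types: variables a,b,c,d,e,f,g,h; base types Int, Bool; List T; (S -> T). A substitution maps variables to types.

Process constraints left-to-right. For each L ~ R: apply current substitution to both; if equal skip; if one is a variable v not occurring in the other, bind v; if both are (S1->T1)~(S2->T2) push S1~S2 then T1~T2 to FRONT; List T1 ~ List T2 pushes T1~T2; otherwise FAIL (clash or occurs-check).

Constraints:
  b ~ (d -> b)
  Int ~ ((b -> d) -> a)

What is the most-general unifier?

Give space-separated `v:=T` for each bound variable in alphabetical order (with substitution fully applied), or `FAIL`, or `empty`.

Answer: FAIL

Derivation:
step 1: unify b ~ (d -> b)  [subst: {-} | 1 pending]
  occurs-check fail: b in (d -> b)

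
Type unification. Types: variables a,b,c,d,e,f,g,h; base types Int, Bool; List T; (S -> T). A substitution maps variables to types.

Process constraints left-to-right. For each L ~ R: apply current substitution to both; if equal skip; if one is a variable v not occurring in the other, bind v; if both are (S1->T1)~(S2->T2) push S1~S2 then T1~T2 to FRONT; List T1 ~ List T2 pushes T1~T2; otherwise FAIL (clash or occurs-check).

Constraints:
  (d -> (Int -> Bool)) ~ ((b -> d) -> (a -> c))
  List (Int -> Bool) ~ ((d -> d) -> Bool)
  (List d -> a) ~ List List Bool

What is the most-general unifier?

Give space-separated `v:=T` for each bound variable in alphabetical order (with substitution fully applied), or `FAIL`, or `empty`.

step 1: unify (d -> (Int -> Bool)) ~ ((b -> d) -> (a -> c))  [subst: {-} | 2 pending]
  -> decompose arrow: push d~(b -> d), (Int -> Bool)~(a -> c)
step 2: unify d ~ (b -> d)  [subst: {-} | 3 pending]
  occurs-check fail: d in (b -> d)

Answer: FAIL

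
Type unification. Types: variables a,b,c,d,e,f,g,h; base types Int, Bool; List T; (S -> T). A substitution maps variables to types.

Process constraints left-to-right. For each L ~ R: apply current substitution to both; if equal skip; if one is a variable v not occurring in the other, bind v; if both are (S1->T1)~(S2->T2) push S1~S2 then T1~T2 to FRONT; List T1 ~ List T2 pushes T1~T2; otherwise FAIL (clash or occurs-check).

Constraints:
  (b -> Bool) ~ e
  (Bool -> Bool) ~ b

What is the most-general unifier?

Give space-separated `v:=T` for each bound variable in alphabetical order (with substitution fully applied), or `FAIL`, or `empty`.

Answer: b:=(Bool -> Bool) e:=((Bool -> Bool) -> Bool)

Derivation:
step 1: unify (b -> Bool) ~ e  [subst: {-} | 1 pending]
  bind e := (b -> Bool)
step 2: unify (Bool -> Bool) ~ b  [subst: {e:=(b -> Bool)} | 0 pending]
  bind b := (Bool -> Bool)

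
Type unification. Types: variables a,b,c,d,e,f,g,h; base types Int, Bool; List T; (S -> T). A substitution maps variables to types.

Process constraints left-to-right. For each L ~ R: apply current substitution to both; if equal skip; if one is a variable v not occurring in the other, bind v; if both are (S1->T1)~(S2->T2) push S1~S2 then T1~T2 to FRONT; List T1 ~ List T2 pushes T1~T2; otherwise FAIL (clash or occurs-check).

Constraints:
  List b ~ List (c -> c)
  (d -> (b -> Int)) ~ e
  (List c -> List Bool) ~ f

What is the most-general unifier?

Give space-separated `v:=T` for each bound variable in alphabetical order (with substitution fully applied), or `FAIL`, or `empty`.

Answer: b:=(c -> c) e:=(d -> ((c -> c) -> Int)) f:=(List c -> List Bool)

Derivation:
step 1: unify List b ~ List (c -> c)  [subst: {-} | 2 pending]
  -> decompose List: push b~(c -> c)
step 2: unify b ~ (c -> c)  [subst: {-} | 2 pending]
  bind b := (c -> c)
step 3: unify (d -> ((c -> c) -> Int)) ~ e  [subst: {b:=(c -> c)} | 1 pending]
  bind e := (d -> ((c -> c) -> Int))
step 4: unify (List c -> List Bool) ~ f  [subst: {b:=(c -> c), e:=(d -> ((c -> c) -> Int))} | 0 pending]
  bind f := (List c -> List Bool)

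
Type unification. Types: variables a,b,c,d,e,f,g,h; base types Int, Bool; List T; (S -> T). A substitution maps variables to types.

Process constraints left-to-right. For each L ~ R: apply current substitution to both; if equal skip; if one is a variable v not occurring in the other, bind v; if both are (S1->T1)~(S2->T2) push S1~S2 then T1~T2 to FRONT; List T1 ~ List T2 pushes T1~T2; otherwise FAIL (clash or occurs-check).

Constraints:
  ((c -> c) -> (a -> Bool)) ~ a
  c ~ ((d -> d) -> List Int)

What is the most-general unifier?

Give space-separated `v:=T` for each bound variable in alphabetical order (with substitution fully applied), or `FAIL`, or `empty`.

Answer: FAIL

Derivation:
step 1: unify ((c -> c) -> (a -> Bool)) ~ a  [subst: {-} | 1 pending]
  occurs-check fail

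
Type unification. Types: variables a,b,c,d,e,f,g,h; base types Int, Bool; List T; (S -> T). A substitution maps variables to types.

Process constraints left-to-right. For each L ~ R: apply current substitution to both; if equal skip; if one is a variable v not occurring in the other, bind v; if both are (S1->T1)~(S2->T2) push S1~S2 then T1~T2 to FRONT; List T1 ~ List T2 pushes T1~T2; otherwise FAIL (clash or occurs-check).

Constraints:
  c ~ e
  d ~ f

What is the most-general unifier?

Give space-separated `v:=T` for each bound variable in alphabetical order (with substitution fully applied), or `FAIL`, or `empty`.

step 1: unify c ~ e  [subst: {-} | 1 pending]
  bind c := e
step 2: unify d ~ f  [subst: {c:=e} | 0 pending]
  bind d := f

Answer: c:=e d:=f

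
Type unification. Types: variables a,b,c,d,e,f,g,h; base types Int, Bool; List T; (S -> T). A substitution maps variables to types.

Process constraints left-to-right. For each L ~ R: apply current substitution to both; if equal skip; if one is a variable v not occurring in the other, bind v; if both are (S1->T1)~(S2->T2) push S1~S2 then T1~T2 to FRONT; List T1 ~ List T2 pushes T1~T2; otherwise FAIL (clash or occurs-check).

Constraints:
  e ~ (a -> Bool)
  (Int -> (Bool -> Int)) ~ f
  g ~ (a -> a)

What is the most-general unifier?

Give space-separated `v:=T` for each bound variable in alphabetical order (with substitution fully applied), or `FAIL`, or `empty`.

Answer: e:=(a -> Bool) f:=(Int -> (Bool -> Int)) g:=(a -> a)

Derivation:
step 1: unify e ~ (a -> Bool)  [subst: {-} | 2 pending]
  bind e := (a -> Bool)
step 2: unify (Int -> (Bool -> Int)) ~ f  [subst: {e:=(a -> Bool)} | 1 pending]
  bind f := (Int -> (Bool -> Int))
step 3: unify g ~ (a -> a)  [subst: {e:=(a -> Bool), f:=(Int -> (Bool -> Int))} | 0 pending]
  bind g := (a -> a)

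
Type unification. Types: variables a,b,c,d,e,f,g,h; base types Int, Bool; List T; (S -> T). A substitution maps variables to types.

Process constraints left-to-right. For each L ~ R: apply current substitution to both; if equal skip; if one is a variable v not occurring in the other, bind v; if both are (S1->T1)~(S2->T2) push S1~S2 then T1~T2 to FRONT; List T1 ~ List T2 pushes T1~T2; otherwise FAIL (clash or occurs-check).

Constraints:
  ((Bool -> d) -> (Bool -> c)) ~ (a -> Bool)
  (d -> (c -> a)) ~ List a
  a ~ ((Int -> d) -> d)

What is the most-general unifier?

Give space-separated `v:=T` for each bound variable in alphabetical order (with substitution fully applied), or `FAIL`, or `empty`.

step 1: unify ((Bool -> d) -> (Bool -> c)) ~ (a -> Bool)  [subst: {-} | 2 pending]
  -> decompose arrow: push (Bool -> d)~a, (Bool -> c)~Bool
step 2: unify (Bool -> d) ~ a  [subst: {-} | 3 pending]
  bind a := (Bool -> d)
step 3: unify (Bool -> c) ~ Bool  [subst: {a:=(Bool -> d)} | 2 pending]
  clash: (Bool -> c) vs Bool

Answer: FAIL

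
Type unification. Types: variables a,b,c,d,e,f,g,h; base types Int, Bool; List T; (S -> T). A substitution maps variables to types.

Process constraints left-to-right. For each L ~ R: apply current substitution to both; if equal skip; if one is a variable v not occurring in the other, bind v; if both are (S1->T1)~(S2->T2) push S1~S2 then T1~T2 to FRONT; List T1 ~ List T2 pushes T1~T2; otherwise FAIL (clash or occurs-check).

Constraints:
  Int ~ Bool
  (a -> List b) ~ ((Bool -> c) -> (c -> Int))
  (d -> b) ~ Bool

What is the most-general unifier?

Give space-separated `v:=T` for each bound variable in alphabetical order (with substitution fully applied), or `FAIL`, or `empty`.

Answer: FAIL

Derivation:
step 1: unify Int ~ Bool  [subst: {-} | 2 pending]
  clash: Int vs Bool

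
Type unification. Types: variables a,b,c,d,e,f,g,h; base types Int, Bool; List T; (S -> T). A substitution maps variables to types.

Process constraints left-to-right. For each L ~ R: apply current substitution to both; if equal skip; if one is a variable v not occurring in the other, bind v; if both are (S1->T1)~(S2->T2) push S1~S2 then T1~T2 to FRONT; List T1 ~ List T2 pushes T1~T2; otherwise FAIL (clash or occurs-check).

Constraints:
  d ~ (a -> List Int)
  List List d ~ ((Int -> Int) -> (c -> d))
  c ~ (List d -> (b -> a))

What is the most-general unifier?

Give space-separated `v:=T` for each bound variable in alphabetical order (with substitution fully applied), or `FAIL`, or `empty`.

Answer: FAIL

Derivation:
step 1: unify d ~ (a -> List Int)  [subst: {-} | 2 pending]
  bind d := (a -> List Int)
step 2: unify List List (a -> List Int) ~ ((Int -> Int) -> (c -> (a -> List Int)))  [subst: {d:=(a -> List Int)} | 1 pending]
  clash: List List (a -> List Int) vs ((Int -> Int) -> (c -> (a -> List Int)))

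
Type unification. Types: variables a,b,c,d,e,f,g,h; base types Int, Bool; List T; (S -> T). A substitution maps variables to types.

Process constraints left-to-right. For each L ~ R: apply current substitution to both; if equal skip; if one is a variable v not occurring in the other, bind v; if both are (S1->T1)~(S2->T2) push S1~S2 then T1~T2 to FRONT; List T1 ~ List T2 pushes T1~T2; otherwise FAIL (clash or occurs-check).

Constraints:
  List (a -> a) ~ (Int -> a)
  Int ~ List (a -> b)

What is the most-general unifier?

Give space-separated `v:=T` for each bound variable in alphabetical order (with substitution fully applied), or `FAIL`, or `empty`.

step 1: unify List (a -> a) ~ (Int -> a)  [subst: {-} | 1 pending]
  clash: List (a -> a) vs (Int -> a)

Answer: FAIL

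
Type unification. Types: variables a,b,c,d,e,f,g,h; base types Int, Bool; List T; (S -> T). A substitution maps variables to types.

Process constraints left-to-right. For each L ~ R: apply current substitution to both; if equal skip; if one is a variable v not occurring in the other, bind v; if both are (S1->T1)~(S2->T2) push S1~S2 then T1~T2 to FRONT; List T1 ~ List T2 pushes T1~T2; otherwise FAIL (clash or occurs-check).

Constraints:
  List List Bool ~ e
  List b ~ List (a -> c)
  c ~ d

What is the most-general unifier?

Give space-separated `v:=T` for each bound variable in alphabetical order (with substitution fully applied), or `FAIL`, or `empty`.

step 1: unify List List Bool ~ e  [subst: {-} | 2 pending]
  bind e := List List Bool
step 2: unify List b ~ List (a -> c)  [subst: {e:=List List Bool} | 1 pending]
  -> decompose List: push b~(a -> c)
step 3: unify b ~ (a -> c)  [subst: {e:=List List Bool} | 1 pending]
  bind b := (a -> c)
step 4: unify c ~ d  [subst: {e:=List List Bool, b:=(a -> c)} | 0 pending]
  bind c := d

Answer: b:=(a -> d) c:=d e:=List List Bool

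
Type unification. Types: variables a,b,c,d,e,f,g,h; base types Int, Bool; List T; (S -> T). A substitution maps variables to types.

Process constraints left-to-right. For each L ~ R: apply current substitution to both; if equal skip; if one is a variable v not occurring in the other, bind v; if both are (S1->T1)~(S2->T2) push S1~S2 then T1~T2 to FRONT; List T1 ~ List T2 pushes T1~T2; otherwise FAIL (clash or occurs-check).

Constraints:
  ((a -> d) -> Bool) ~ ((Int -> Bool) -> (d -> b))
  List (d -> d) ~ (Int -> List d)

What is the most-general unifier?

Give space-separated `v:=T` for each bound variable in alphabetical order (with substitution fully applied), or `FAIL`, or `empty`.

step 1: unify ((a -> d) -> Bool) ~ ((Int -> Bool) -> (d -> b))  [subst: {-} | 1 pending]
  -> decompose arrow: push (a -> d)~(Int -> Bool), Bool~(d -> b)
step 2: unify (a -> d) ~ (Int -> Bool)  [subst: {-} | 2 pending]
  -> decompose arrow: push a~Int, d~Bool
step 3: unify a ~ Int  [subst: {-} | 3 pending]
  bind a := Int
step 4: unify d ~ Bool  [subst: {a:=Int} | 2 pending]
  bind d := Bool
step 5: unify Bool ~ (Bool -> b)  [subst: {a:=Int, d:=Bool} | 1 pending]
  clash: Bool vs (Bool -> b)

Answer: FAIL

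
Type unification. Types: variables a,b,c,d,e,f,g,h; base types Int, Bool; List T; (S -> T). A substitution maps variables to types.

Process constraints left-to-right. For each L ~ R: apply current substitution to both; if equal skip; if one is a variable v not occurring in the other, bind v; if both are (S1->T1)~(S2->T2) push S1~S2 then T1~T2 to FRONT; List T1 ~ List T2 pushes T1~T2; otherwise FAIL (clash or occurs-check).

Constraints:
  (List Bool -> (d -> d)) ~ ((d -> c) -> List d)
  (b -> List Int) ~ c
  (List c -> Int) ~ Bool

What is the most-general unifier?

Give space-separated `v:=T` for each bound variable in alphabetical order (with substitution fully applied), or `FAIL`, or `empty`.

Answer: FAIL

Derivation:
step 1: unify (List Bool -> (d -> d)) ~ ((d -> c) -> List d)  [subst: {-} | 2 pending]
  -> decompose arrow: push List Bool~(d -> c), (d -> d)~List d
step 2: unify List Bool ~ (d -> c)  [subst: {-} | 3 pending]
  clash: List Bool vs (d -> c)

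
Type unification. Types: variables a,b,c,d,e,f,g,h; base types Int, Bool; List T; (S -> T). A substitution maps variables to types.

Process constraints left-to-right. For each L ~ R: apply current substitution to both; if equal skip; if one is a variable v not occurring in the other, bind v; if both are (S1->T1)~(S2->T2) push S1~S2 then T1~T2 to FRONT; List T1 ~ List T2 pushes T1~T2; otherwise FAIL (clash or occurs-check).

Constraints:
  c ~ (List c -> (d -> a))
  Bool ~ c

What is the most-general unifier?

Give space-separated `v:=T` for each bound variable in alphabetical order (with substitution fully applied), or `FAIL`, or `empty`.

step 1: unify c ~ (List c -> (d -> a))  [subst: {-} | 1 pending]
  occurs-check fail: c in (List c -> (d -> a))

Answer: FAIL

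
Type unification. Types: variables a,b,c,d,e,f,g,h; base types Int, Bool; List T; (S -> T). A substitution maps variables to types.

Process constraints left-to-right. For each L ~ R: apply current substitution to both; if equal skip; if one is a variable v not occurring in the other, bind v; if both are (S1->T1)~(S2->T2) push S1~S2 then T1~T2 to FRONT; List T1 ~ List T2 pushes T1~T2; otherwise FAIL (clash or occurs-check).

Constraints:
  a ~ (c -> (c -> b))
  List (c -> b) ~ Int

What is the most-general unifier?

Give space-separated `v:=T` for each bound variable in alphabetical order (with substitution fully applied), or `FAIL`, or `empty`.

Answer: FAIL

Derivation:
step 1: unify a ~ (c -> (c -> b))  [subst: {-} | 1 pending]
  bind a := (c -> (c -> b))
step 2: unify List (c -> b) ~ Int  [subst: {a:=(c -> (c -> b))} | 0 pending]
  clash: List (c -> b) vs Int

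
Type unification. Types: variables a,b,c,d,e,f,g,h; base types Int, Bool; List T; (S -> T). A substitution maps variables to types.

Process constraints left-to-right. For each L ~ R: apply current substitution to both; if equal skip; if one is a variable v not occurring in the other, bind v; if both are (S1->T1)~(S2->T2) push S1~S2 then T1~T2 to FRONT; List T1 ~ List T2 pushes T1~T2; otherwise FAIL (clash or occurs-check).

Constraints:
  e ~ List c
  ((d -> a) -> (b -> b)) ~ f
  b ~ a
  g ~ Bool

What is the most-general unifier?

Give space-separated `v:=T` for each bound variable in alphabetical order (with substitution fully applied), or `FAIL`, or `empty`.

Answer: b:=a e:=List c f:=((d -> a) -> (a -> a)) g:=Bool

Derivation:
step 1: unify e ~ List c  [subst: {-} | 3 pending]
  bind e := List c
step 2: unify ((d -> a) -> (b -> b)) ~ f  [subst: {e:=List c} | 2 pending]
  bind f := ((d -> a) -> (b -> b))
step 3: unify b ~ a  [subst: {e:=List c, f:=((d -> a) -> (b -> b))} | 1 pending]
  bind b := a
step 4: unify g ~ Bool  [subst: {e:=List c, f:=((d -> a) -> (b -> b)), b:=a} | 0 pending]
  bind g := Bool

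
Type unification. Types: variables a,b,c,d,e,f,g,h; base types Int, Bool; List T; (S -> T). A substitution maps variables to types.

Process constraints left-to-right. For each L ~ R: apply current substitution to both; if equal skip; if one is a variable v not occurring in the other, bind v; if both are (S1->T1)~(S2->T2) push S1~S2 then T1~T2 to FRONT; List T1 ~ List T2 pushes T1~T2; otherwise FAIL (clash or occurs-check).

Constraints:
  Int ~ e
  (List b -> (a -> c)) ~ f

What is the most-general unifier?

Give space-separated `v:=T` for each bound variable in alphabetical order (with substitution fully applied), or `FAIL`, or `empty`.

Answer: e:=Int f:=(List b -> (a -> c))

Derivation:
step 1: unify Int ~ e  [subst: {-} | 1 pending]
  bind e := Int
step 2: unify (List b -> (a -> c)) ~ f  [subst: {e:=Int} | 0 pending]
  bind f := (List b -> (a -> c))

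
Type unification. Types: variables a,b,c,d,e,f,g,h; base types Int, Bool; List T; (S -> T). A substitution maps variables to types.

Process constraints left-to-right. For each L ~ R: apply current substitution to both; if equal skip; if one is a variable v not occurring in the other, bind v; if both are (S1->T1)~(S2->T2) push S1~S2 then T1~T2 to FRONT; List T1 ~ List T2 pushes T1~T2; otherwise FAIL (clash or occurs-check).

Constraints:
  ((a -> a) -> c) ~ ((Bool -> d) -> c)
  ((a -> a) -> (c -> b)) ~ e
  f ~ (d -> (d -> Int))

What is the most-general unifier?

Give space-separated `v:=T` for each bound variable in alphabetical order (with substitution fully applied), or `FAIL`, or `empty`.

Answer: a:=Bool d:=Bool e:=((Bool -> Bool) -> (c -> b)) f:=(Bool -> (Bool -> Int))

Derivation:
step 1: unify ((a -> a) -> c) ~ ((Bool -> d) -> c)  [subst: {-} | 2 pending]
  -> decompose arrow: push (a -> a)~(Bool -> d), c~c
step 2: unify (a -> a) ~ (Bool -> d)  [subst: {-} | 3 pending]
  -> decompose arrow: push a~Bool, a~d
step 3: unify a ~ Bool  [subst: {-} | 4 pending]
  bind a := Bool
step 4: unify Bool ~ d  [subst: {a:=Bool} | 3 pending]
  bind d := Bool
step 5: unify c ~ c  [subst: {a:=Bool, d:=Bool} | 2 pending]
  -> identical, skip
step 6: unify ((Bool -> Bool) -> (c -> b)) ~ e  [subst: {a:=Bool, d:=Bool} | 1 pending]
  bind e := ((Bool -> Bool) -> (c -> b))
step 7: unify f ~ (Bool -> (Bool -> Int))  [subst: {a:=Bool, d:=Bool, e:=((Bool -> Bool) -> (c -> b))} | 0 pending]
  bind f := (Bool -> (Bool -> Int))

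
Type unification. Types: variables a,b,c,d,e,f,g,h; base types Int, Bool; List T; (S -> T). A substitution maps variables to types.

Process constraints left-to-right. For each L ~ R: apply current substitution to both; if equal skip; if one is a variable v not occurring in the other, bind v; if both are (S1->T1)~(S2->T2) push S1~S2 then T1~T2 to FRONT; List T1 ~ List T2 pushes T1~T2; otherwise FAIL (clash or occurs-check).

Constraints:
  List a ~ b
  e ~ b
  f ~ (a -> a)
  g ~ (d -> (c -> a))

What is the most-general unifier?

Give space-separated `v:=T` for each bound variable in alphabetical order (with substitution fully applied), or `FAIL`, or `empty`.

Answer: b:=List a e:=List a f:=(a -> a) g:=(d -> (c -> a))

Derivation:
step 1: unify List a ~ b  [subst: {-} | 3 pending]
  bind b := List a
step 2: unify e ~ List a  [subst: {b:=List a} | 2 pending]
  bind e := List a
step 3: unify f ~ (a -> a)  [subst: {b:=List a, e:=List a} | 1 pending]
  bind f := (a -> a)
step 4: unify g ~ (d -> (c -> a))  [subst: {b:=List a, e:=List a, f:=(a -> a)} | 0 pending]
  bind g := (d -> (c -> a))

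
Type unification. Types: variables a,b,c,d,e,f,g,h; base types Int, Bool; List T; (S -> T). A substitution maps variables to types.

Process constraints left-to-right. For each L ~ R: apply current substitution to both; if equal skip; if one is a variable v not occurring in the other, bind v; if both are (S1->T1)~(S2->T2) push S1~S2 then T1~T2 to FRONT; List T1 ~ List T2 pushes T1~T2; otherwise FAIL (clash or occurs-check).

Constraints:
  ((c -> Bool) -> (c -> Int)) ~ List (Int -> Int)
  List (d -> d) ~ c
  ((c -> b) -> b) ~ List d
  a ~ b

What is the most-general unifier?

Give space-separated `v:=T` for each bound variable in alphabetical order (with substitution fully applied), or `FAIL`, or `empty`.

step 1: unify ((c -> Bool) -> (c -> Int)) ~ List (Int -> Int)  [subst: {-} | 3 pending]
  clash: ((c -> Bool) -> (c -> Int)) vs List (Int -> Int)

Answer: FAIL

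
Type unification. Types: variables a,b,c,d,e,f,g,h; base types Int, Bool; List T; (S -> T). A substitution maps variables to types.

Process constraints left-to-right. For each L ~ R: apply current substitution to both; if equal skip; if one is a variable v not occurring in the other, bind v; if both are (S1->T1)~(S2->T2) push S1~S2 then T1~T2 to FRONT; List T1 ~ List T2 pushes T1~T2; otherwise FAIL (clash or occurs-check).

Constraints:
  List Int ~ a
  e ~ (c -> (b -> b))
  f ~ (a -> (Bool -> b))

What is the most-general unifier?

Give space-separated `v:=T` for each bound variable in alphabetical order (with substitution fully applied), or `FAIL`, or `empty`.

Answer: a:=List Int e:=(c -> (b -> b)) f:=(List Int -> (Bool -> b))

Derivation:
step 1: unify List Int ~ a  [subst: {-} | 2 pending]
  bind a := List Int
step 2: unify e ~ (c -> (b -> b))  [subst: {a:=List Int} | 1 pending]
  bind e := (c -> (b -> b))
step 3: unify f ~ (List Int -> (Bool -> b))  [subst: {a:=List Int, e:=(c -> (b -> b))} | 0 pending]
  bind f := (List Int -> (Bool -> b))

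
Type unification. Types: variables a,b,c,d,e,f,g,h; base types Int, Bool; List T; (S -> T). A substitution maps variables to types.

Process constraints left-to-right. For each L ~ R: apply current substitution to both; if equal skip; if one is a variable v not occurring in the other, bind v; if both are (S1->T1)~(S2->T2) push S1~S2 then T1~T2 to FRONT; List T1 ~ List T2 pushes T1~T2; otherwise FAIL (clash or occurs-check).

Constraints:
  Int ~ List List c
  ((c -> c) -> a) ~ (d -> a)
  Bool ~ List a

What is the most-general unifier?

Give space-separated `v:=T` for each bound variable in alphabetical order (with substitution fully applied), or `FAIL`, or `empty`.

Answer: FAIL

Derivation:
step 1: unify Int ~ List List c  [subst: {-} | 2 pending]
  clash: Int vs List List c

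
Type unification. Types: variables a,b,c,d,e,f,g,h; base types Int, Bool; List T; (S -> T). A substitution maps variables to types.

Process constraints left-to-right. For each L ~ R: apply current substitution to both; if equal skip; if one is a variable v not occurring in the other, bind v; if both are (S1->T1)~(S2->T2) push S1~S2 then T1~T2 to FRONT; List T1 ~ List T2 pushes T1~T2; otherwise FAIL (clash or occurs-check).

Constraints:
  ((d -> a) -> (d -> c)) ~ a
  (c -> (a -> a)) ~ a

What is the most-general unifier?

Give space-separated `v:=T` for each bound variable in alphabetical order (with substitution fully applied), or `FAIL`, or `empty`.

step 1: unify ((d -> a) -> (d -> c)) ~ a  [subst: {-} | 1 pending]
  occurs-check fail

Answer: FAIL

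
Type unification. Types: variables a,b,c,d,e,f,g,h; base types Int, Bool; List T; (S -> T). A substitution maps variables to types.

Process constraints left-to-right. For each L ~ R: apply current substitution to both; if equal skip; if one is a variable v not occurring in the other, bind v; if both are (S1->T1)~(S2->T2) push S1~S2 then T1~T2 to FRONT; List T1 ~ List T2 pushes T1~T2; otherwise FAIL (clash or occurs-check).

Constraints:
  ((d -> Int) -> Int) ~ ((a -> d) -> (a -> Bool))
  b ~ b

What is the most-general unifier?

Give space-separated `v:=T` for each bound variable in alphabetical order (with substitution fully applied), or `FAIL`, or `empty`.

Answer: FAIL

Derivation:
step 1: unify ((d -> Int) -> Int) ~ ((a -> d) -> (a -> Bool))  [subst: {-} | 1 pending]
  -> decompose arrow: push (d -> Int)~(a -> d), Int~(a -> Bool)
step 2: unify (d -> Int) ~ (a -> d)  [subst: {-} | 2 pending]
  -> decompose arrow: push d~a, Int~d
step 3: unify d ~ a  [subst: {-} | 3 pending]
  bind d := a
step 4: unify Int ~ a  [subst: {d:=a} | 2 pending]
  bind a := Int
step 5: unify Int ~ (Int -> Bool)  [subst: {d:=a, a:=Int} | 1 pending]
  clash: Int vs (Int -> Bool)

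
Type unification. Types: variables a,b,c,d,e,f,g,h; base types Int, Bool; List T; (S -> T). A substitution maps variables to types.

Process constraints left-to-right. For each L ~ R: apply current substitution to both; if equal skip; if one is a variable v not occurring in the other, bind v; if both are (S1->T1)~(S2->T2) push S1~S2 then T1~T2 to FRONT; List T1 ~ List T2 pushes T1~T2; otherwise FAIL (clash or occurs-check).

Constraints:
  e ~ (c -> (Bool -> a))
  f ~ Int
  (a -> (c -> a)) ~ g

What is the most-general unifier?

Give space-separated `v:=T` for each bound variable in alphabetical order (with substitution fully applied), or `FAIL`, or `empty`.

step 1: unify e ~ (c -> (Bool -> a))  [subst: {-} | 2 pending]
  bind e := (c -> (Bool -> a))
step 2: unify f ~ Int  [subst: {e:=(c -> (Bool -> a))} | 1 pending]
  bind f := Int
step 3: unify (a -> (c -> a)) ~ g  [subst: {e:=(c -> (Bool -> a)), f:=Int} | 0 pending]
  bind g := (a -> (c -> a))

Answer: e:=(c -> (Bool -> a)) f:=Int g:=(a -> (c -> a))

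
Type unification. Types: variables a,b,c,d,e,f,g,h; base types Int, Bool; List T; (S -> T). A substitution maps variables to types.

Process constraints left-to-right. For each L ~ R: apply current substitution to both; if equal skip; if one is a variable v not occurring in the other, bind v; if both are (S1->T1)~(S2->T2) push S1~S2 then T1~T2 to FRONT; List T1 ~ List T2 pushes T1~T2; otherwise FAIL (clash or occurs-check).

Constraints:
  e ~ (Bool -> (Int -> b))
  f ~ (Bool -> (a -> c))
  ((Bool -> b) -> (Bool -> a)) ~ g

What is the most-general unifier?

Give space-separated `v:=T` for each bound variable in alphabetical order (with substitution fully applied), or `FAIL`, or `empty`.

step 1: unify e ~ (Bool -> (Int -> b))  [subst: {-} | 2 pending]
  bind e := (Bool -> (Int -> b))
step 2: unify f ~ (Bool -> (a -> c))  [subst: {e:=(Bool -> (Int -> b))} | 1 pending]
  bind f := (Bool -> (a -> c))
step 3: unify ((Bool -> b) -> (Bool -> a)) ~ g  [subst: {e:=(Bool -> (Int -> b)), f:=(Bool -> (a -> c))} | 0 pending]
  bind g := ((Bool -> b) -> (Bool -> a))

Answer: e:=(Bool -> (Int -> b)) f:=(Bool -> (a -> c)) g:=((Bool -> b) -> (Bool -> a))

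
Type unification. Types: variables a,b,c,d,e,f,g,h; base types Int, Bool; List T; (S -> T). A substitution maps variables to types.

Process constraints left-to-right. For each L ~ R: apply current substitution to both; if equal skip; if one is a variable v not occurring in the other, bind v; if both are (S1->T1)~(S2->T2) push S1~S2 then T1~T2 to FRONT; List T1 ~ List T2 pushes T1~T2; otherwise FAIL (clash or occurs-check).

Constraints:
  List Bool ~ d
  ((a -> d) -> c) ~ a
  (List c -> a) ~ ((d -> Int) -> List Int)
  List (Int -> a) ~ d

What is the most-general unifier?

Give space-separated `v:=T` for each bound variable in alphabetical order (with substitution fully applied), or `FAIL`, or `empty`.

Answer: FAIL

Derivation:
step 1: unify List Bool ~ d  [subst: {-} | 3 pending]
  bind d := List Bool
step 2: unify ((a -> List Bool) -> c) ~ a  [subst: {d:=List Bool} | 2 pending]
  occurs-check fail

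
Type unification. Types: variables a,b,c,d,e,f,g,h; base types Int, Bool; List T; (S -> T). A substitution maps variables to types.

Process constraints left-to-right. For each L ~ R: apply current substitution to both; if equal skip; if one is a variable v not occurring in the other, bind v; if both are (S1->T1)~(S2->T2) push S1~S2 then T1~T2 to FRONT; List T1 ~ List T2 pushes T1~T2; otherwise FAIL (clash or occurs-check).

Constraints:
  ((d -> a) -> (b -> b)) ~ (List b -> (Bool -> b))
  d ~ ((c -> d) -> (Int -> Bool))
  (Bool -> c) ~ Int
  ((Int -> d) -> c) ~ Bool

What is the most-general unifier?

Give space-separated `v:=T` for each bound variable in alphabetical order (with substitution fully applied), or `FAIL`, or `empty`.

Answer: FAIL

Derivation:
step 1: unify ((d -> a) -> (b -> b)) ~ (List b -> (Bool -> b))  [subst: {-} | 3 pending]
  -> decompose arrow: push (d -> a)~List b, (b -> b)~(Bool -> b)
step 2: unify (d -> a) ~ List b  [subst: {-} | 4 pending]
  clash: (d -> a) vs List b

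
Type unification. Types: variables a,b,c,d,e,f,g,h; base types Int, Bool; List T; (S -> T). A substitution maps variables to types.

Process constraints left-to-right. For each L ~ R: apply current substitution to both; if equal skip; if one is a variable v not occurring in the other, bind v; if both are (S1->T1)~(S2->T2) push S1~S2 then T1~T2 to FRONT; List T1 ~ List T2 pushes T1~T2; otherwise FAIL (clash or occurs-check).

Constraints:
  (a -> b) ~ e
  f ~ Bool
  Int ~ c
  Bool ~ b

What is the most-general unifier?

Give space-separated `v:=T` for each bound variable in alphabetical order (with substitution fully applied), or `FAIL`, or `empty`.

step 1: unify (a -> b) ~ e  [subst: {-} | 3 pending]
  bind e := (a -> b)
step 2: unify f ~ Bool  [subst: {e:=(a -> b)} | 2 pending]
  bind f := Bool
step 3: unify Int ~ c  [subst: {e:=(a -> b), f:=Bool} | 1 pending]
  bind c := Int
step 4: unify Bool ~ b  [subst: {e:=(a -> b), f:=Bool, c:=Int} | 0 pending]
  bind b := Bool

Answer: b:=Bool c:=Int e:=(a -> Bool) f:=Bool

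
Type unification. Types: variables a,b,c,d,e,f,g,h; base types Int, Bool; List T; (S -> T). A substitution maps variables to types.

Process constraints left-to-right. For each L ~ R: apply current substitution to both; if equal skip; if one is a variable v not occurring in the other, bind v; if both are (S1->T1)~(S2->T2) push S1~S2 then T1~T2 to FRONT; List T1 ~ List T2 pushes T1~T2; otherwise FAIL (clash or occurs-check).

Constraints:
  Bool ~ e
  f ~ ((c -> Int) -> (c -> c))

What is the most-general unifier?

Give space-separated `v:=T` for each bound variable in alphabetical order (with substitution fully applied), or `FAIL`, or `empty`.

Answer: e:=Bool f:=((c -> Int) -> (c -> c))

Derivation:
step 1: unify Bool ~ e  [subst: {-} | 1 pending]
  bind e := Bool
step 2: unify f ~ ((c -> Int) -> (c -> c))  [subst: {e:=Bool} | 0 pending]
  bind f := ((c -> Int) -> (c -> c))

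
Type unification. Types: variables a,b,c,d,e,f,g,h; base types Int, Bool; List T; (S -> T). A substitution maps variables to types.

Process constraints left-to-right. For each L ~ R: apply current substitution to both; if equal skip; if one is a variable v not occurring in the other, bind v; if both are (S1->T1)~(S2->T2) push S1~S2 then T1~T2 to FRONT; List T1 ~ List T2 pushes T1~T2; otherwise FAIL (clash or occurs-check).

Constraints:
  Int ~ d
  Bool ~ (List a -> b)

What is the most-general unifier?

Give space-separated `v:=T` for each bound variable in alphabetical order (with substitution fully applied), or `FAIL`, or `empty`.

step 1: unify Int ~ d  [subst: {-} | 1 pending]
  bind d := Int
step 2: unify Bool ~ (List a -> b)  [subst: {d:=Int} | 0 pending]
  clash: Bool vs (List a -> b)

Answer: FAIL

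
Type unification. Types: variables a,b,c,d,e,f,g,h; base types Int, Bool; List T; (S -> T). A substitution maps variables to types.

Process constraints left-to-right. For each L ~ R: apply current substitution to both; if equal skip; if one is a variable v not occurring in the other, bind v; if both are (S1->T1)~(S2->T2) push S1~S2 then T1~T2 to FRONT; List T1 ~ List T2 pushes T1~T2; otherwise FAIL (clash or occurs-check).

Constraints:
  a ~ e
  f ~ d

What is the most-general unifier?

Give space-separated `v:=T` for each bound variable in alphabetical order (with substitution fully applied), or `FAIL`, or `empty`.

step 1: unify a ~ e  [subst: {-} | 1 pending]
  bind a := e
step 2: unify f ~ d  [subst: {a:=e} | 0 pending]
  bind f := d

Answer: a:=e f:=d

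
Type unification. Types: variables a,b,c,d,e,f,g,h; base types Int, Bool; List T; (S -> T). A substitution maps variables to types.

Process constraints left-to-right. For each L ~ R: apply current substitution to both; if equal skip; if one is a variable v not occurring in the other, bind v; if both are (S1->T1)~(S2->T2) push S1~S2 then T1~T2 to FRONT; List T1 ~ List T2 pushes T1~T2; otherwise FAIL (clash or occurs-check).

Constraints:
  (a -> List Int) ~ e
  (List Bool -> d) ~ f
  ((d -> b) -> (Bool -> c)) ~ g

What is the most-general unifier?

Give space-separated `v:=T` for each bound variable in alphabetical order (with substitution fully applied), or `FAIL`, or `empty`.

step 1: unify (a -> List Int) ~ e  [subst: {-} | 2 pending]
  bind e := (a -> List Int)
step 2: unify (List Bool -> d) ~ f  [subst: {e:=(a -> List Int)} | 1 pending]
  bind f := (List Bool -> d)
step 3: unify ((d -> b) -> (Bool -> c)) ~ g  [subst: {e:=(a -> List Int), f:=(List Bool -> d)} | 0 pending]
  bind g := ((d -> b) -> (Bool -> c))

Answer: e:=(a -> List Int) f:=(List Bool -> d) g:=((d -> b) -> (Bool -> c))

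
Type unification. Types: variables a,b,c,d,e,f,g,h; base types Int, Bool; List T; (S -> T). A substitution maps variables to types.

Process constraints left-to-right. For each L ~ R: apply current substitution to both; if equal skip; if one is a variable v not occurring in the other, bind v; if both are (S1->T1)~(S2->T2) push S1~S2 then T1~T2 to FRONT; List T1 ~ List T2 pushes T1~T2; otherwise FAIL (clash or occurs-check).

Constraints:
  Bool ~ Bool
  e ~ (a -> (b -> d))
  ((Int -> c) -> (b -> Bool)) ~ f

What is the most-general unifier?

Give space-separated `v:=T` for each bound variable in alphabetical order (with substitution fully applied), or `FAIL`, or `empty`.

step 1: unify Bool ~ Bool  [subst: {-} | 2 pending]
  -> identical, skip
step 2: unify e ~ (a -> (b -> d))  [subst: {-} | 1 pending]
  bind e := (a -> (b -> d))
step 3: unify ((Int -> c) -> (b -> Bool)) ~ f  [subst: {e:=(a -> (b -> d))} | 0 pending]
  bind f := ((Int -> c) -> (b -> Bool))

Answer: e:=(a -> (b -> d)) f:=((Int -> c) -> (b -> Bool))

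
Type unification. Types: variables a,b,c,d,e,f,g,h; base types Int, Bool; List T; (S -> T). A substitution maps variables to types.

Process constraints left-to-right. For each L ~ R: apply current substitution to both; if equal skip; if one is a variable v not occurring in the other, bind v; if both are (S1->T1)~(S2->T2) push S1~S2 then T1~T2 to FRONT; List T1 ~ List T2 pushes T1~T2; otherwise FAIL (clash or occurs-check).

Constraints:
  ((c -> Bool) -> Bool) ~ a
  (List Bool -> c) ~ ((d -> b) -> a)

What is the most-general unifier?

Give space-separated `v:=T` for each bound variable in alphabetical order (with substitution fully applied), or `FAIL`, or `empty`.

step 1: unify ((c -> Bool) -> Bool) ~ a  [subst: {-} | 1 pending]
  bind a := ((c -> Bool) -> Bool)
step 2: unify (List Bool -> c) ~ ((d -> b) -> ((c -> Bool) -> Bool))  [subst: {a:=((c -> Bool) -> Bool)} | 0 pending]
  -> decompose arrow: push List Bool~(d -> b), c~((c -> Bool) -> Bool)
step 3: unify List Bool ~ (d -> b)  [subst: {a:=((c -> Bool) -> Bool)} | 1 pending]
  clash: List Bool vs (d -> b)

Answer: FAIL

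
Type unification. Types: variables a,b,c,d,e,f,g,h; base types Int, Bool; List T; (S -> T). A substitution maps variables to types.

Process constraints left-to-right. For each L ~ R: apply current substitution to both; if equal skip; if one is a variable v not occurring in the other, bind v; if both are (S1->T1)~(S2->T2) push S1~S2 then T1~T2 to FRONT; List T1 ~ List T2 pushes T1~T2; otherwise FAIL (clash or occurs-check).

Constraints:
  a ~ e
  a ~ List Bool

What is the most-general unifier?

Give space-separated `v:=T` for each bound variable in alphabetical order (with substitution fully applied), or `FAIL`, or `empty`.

step 1: unify a ~ e  [subst: {-} | 1 pending]
  bind a := e
step 2: unify e ~ List Bool  [subst: {a:=e} | 0 pending]
  bind e := List Bool

Answer: a:=List Bool e:=List Bool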